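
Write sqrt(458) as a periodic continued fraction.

Write x_i = (sqrt(458) + m_i)/d_i with (m_0, d_0) = (0, 1). a_0 = floor(sqrt(458)) = 21, since 21^2 = 441 <= 458 < 484 = 22^2.
Iterate m_{i+1} = d_i*a_i - m_i, d_{i+1} = (458 - m_{i+1}^2)/d_i, a_{i+1} = floor((a_0 + m_{i+1})/d_{i+1}):
  m_1 = 1*21 - 0 = 21, d_1 = (458 - 21^2)/1 = 17/1 = 17, a_1 = floor((21 + 21)/17) = 2.
  m_2 = 17*2 - 21 = 13, d_2 = (458 - 13^2)/17 = 289/17 = 17, a_2 = floor((21 + 13)/17) = 2.
  m_3 = 17*2 - 13 = 21, d_3 = (458 - 21^2)/17 = 17/17 = 1, a_3 = floor((21 + 21)/1) = 42.
  m_4 = 1*42 - 21 = 21, d_4 = (458 - 21^2)/1 = 17/1 = 17: (m_4, d_4) = (m_1, d_1) = (21, 17), so from here the quotients repeat a_1, ..., a_3; the period length is 3.
Hence the expansion of sqrt(458) is a_0 = 21 followed by the repeating block 2, 2, 42 (period 3).

[21; (2, 2, 42)]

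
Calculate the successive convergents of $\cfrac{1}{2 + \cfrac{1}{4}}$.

0/1, 1/2, 4/9

Using the convergent recurrence p_i = a_i*p_{i-1} + p_{i-2}, q_i = a_i*q_{i-1} + q_{i-2} with p_{-2}=0, p_{-1}=1, q_{-2}=1, q_{-1}=0:
  i=0: a_0=0, p_0 = 0*1 + 0 = 0, q_0 = 0*0 + 1 = 1.
  i=1: a_1=2, p_1 = 2*0 + 1 = 1, q_1 = 2*1 + 0 = 2.
  i=2: a_2=4, p_2 = 4*1 + 0 = 4, q_2 = 4*2 + 1 = 9.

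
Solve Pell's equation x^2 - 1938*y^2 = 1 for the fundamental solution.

(x, y) = (1937, 44)

First expand sqrt(1938) as a continued fraction. With x_i = (sqrt(1938) + m_i)/d_i and (m_0, d_0) = (0, 1): a_0 = floor(sqrt(1938)) = 44, since 44^2 = 1936 <= 1938 < 2025 = 45^2.
Iterate m_{i+1} = d_i*a_i - m_i, d_{i+1} = (1938 - m_{i+1}^2)/d_i, a_{i+1} = floor((a_0 + m_{i+1})/d_{i+1}):
  m_1 = 1*44 - 0 = 44, d_1 = (1938 - 44^2)/1 = 2/1 = 2, a_1 = floor((44 + 44)/2) = 44.
  m_2 = 2*44 - 44 = 44, d_2 = (1938 - 44^2)/2 = 2/2 = 1, a_2 = floor((44 + 44)/1) = 88.
  m_3 = 1*88 - 44 = 44, d_3 = (1938 - 44^2)/1 = 2/1 = 2: (m_3, d_3) = (m_1, d_1) = (44, 2), so from here the quotients repeat a_1, a_2; the period length is 2.
So sqrt(1938) = [44; (44, 88)] with period length k = 2.
k is even, so the fundamental solution of x^2 - 1938y^2 = 1 is (p_{k-1}, q_{k-1}) = (p_1, q_1); compute convergents through index 1.
Convergents (p_i = a_i*p_{i-1} + p_{i-2}, q_i = a_i*q_{i-1} + q_{i-2} with p_{-2}=0, p_{-1}=1, q_{-2}=1, q_{-1}=0):
  i=0: a_0=44, p_0 = 44*1 + 0 = 44, q_0 = 44*0 + 1 = 1.
  i=1: a_1=44, p_1 = 44*44 + 1 = 1937, q_1 = 44*1 + 0 = 44.
Check: 1937^2 - 1938*44^2 = 3751969 - 3751968 = 1, so (x, y) = (1937, 44) solves the equation, and by the theorem it is the least positive solution.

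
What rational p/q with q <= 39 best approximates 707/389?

20/11

Expand x = 707/389 as a continued fraction with the Euclidean algorithm:
  707 = 1*389 + 318, so a_0 = 1.
  389 = 1*318 + 71, so a_1 = 1.
  318 = 4*71 + 34, so a_2 = 4.
  71 = 2*34 + 3, so a_3 = 2.
  34 = 11*3 + 1, so a_4 = 11.
  3 = 3*1 + 0, so a_5 = 3.
so x = [1; 1, 4, 2, 11, 3].
Convergents (p_i = a_i*p_{i-1} + p_{i-2}, q_i = a_i*q_{i-1} + q_{i-2} with p_{-2}=0, p_{-1}=1, q_{-2}=1, q_{-1}=0), until the denominator exceeds 39:
  i=0: a_0=1, p_0 = 1*1 + 0 = 1, q_0 = 1*0 + 1 = 1.
  i=1: a_1=1, p_1 = 1*1 + 1 = 2, q_1 = 1*1 + 0 = 1.
  i=2: a_2=4, p_2 = 4*2 + 1 = 9, q_2 = 4*1 + 1 = 5.
  i=3: a_3=2, p_3 = 2*9 + 2 = 20, q_3 = 2*5 + 1 = 11.
  i=4: a_4=11, p_4 = 11*20 + 9 = 229, q_4 = 11*11 + 5 = 126.
q_4 = 126 > 39, so the last convergent with denominator <= 39 is p_3/q_3 = 20/11.
The closest fraction with denominator <= 39 is either p_3/q_3 or the intermediate fraction (k*p_3 + p_2)/(k*q_3 + q_2) with the largest k >= 1 whose denominator stays <= 39; these approach x as k grows, and every other convergent or intermediate fraction in range is farther away.
Largest k: floor((39 - q_2)/q_3) = floor((39 - 5)/11) = 3.
That gives (3*20 + 9)/(3*11 + 5) = 69/38.
Compare the errors: |x - 20/11| = |707*11 - 20*389|/(389*11) = 3/4279, and |x - 69/38| = |707*38 - 69*389|/(389*38) = 25/14782.
Cross-multiplying, 3*14782 = 44346 < 106975 = 25*4279, so 3/4279 is smaller: the convergent 20/11 is closer to x than 69/38.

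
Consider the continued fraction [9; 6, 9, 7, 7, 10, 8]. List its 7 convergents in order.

9/1, 55/6, 504/55, 3583/391, 25585/2792, 259433/28311, 2101049/229280

Using the convergent recurrence p_i = a_i*p_{i-1} + p_{i-2}, q_i = a_i*q_{i-1} + q_{i-2} with p_{-2}=0, p_{-1}=1, q_{-2}=1, q_{-1}=0:
  i=0: a_0=9, p_0 = 9*1 + 0 = 9, q_0 = 9*0 + 1 = 1.
  i=1: a_1=6, p_1 = 6*9 + 1 = 55, q_1 = 6*1 + 0 = 6.
  i=2: a_2=9, p_2 = 9*55 + 9 = 504, q_2 = 9*6 + 1 = 55.
  i=3: a_3=7, p_3 = 7*504 + 55 = 3583, q_3 = 7*55 + 6 = 391.
  i=4: a_4=7, p_4 = 7*3583 + 504 = 25585, q_4 = 7*391 + 55 = 2792.
  i=5: a_5=10, p_5 = 10*25585 + 3583 = 259433, q_5 = 10*2792 + 391 = 28311.
  i=6: a_6=8, p_6 = 8*259433 + 25585 = 2101049, q_6 = 8*28311 + 2792 = 229280.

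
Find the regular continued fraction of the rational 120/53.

Run the Euclidean algorithm on 120 and 53; the successive quotients are the partial quotients a_0, a_1, ... (each step inverts the fractional part left over by the previous one):
  120 = 2*53 + 14, so a_0 = 2.
  53 = 3*14 + 11, so a_1 = 3.
  14 = 1*11 + 3, so a_2 = 1.
  11 = 3*3 + 2, so a_3 = 3.
  3 = 1*2 + 1, so a_4 = 1.
  2 = 2*1 + 0, so a_5 = 2.
The remainder reaches 0 after 6 divisions, so the expansion has 6 partial quotients, read off in order.

[2; 3, 1, 3, 1, 2]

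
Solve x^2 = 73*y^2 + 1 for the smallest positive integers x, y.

First expand sqrt(73) as a continued fraction. With x_i = (sqrt(73) + m_i)/d_i and (m_0, d_0) = (0, 1): a_0 = floor(sqrt(73)) = 8, since 8^2 = 64 <= 73 < 81 = 9^2.
Iterate m_{i+1} = d_i*a_i - m_i, d_{i+1} = (73 - m_{i+1}^2)/d_i, a_{i+1} = floor((a_0 + m_{i+1})/d_{i+1}):
  m_1 = 1*8 - 0 = 8, d_1 = (73 - 8^2)/1 = 9/1 = 9, a_1 = floor((8 + 8)/9) = 1.
  m_2 = 9*1 - 8 = 1, d_2 = (73 - 1^2)/9 = 72/9 = 8, a_2 = floor((8 + 1)/8) = 1.
  m_3 = 8*1 - 1 = 7, d_3 = (73 - 7^2)/8 = 24/8 = 3, a_3 = floor((8 + 7)/3) = 5.
  m_4 = 3*5 - 7 = 8, d_4 = (73 - 8^2)/3 = 9/3 = 3, a_4 = floor((8 + 8)/3) = 5.
  m_5 = 3*5 - 8 = 7, d_5 = (73 - 7^2)/3 = 24/3 = 8, a_5 = floor((8 + 7)/8) = 1.
  m_6 = 8*1 - 7 = 1, d_6 = (73 - 1^2)/8 = 72/8 = 9, a_6 = floor((8 + 1)/9) = 1.
  m_7 = 9*1 - 1 = 8, d_7 = (73 - 8^2)/9 = 9/9 = 1, a_7 = floor((8 + 8)/1) = 16.
  m_8 = 1*16 - 8 = 8, d_8 = (73 - 8^2)/1 = 9/1 = 9: (m_8, d_8) = (m_1, d_1) = (8, 9), so from here the quotients repeat a_1, ..., a_7; the period length is 7.
So sqrt(73) = [8; (1, 1, 5, 5, 1, 1, 16)] with period length k = 7.
k is odd, so (p_{k-1}, q_{k-1}) only solves x^2 - 73y^2 = -1 and the fundamental solution of x^2 - 73y^2 = 1 is (p_{2k-1}, q_{2k-1}) = (p_13, q_13); compute convergents through index 13, running through the period twice.
Convergents (p_i = a_i*p_{i-1} + p_{i-2}, q_i = a_i*q_{i-1} + q_{i-2} with p_{-2}=0, p_{-1}=1, q_{-2}=1, q_{-1}=0):
  i=0: a_0=8, p_0 = 8*1 + 0 = 8, q_0 = 8*0 + 1 = 1.
  i=1: a_1=1, p_1 = 1*8 + 1 = 9, q_1 = 1*1 + 0 = 1.
  i=2: a_2=1, p_2 = 1*9 + 8 = 17, q_2 = 1*1 + 1 = 2.
  i=3: a_3=5, p_3 = 5*17 + 9 = 94, q_3 = 5*2 + 1 = 11.
  i=4: a_4=5, p_4 = 5*94 + 17 = 487, q_4 = 5*11 + 2 = 57.
  i=5: a_5=1, p_5 = 1*487 + 94 = 581, q_5 = 1*57 + 11 = 68.
  i=6: a_6=1, p_6 = 1*581 + 487 = 1068, q_6 = 1*68 + 57 = 125.
  i=7: a_7=16, p_7 = 16*1068 + 581 = 17669, q_7 = 16*125 + 68 = 2068.
  i=8: a_8=1, p_8 = 1*17669 + 1068 = 18737, q_8 = 1*2068 + 125 = 2193.
  i=9: a_9=1, p_9 = 1*18737 + 17669 = 36406, q_9 = 1*2193 + 2068 = 4261.
  i=10: a_10=5, p_10 = 5*36406 + 18737 = 200767, q_10 = 5*4261 + 2193 = 23498.
  i=11: a_11=5, p_11 = 5*200767 + 36406 = 1040241, q_11 = 5*23498 + 4261 = 121751.
  i=12: a_12=1, p_12 = 1*1040241 + 200767 = 1241008, q_12 = 1*121751 + 23498 = 145249.
  i=13: a_13=1, p_13 = 1*1241008 + 1040241 = 2281249, q_13 = 1*145249 + 121751 = 267000.
Indeed p_6^2 - 73*q_6^2 = 1140624 - 1140625 = -1, not +1.
Check: 2281249^2 - 73*267000^2 = 5204097000001 - 5204097000000 = 1, so (x, y) = (2281249, 267000) solves the equation, and by the theorem it is the least positive solution.

(x, y) = (2281249, 267000)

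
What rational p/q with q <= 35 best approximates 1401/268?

Expand x = 1401/268 as a continued fraction with the Euclidean algorithm:
  1401 = 5*268 + 61, so a_0 = 5.
  268 = 4*61 + 24, so a_1 = 4.
  61 = 2*24 + 13, so a_2 = 2.
  24 = 1*13 + 11, so a_3 = 1.
  13 = 1*11 + 2, so a_4 = 1.
  11 = 5*2 + 1, so a_5 = 5.
  2 = 2*1 + 0, so a_6 = 2.
so x = [5; 4, 2, 1, 1, 5, 2].
Convergents (p_i = a_i*p_{i-1} + p_{i-2}, q_i = a_i*q_{i-1} + q_{i-2} with p_{-2}=0, p_{-1}=1, q_{-2}=1, q_{-1}=0), until the denominator exceeds 35:
  i=0: a_0=5, p_0 = 5*1 + 0 = 5, q_0 = 5*0 + 1 = 1.
  i=1: a_1=4, p_1 = 4*5 + 1 = 21, q_1 = 4*1 + 0 = 4.
  i=2: a_2=2, p_2 = 2*21 + 5 = 47, q_2 = 2*4 + 1 = 9.
  i=3: a_3=1, p_3 = 1*47 + 21 = 68, q_3 = 1*9 + 4 = 13.
  i=4: a_4=1, p_4 = 1*68 + 47 = 115, q_4 = 1*13 + 9 = 22.
  i=5: a_5=5, p_5 = 5*115 + 68 = 643, q_5 = 5*22 + 13 = 123.
q_5 = 123 > 35, so the last convergent with denominator <= 35 is p_4/q_4 = 115/22.
The closest fraction with denominator <= 35 is either p_4/q_4 or the intermediate fraction (k*p_4 + p_3)/(k*q_4 + q_3) with the largest k >= 1 whose denominator stays <= 35; these approach x as k grows, and every other convergent or intermediate fraction in range is farther away.
Largest k: floor((35 - q_3)/q_4) = floor((35 - 13)/22) = 1.
That gives (1*115 + 68)/(1*22 + 13) = 183/35.
Compare the errors: |x - 115/22| = |1401*22 - 115*268|/(268*22) = 2/5896, and |x - 183/35| = |1401*35 - 183*268|/(268*35) = 9/9380.
Cross-multiplying, 2*9380 = 18760 < 53064 = 9*5896, so 2/5896 is smaller: the convergent 115/22 is closer to x than 183/35.

115/22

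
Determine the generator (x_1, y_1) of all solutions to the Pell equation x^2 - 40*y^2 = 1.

First expand sqrt(40) as a continued fraction. With x_i = (sqrt(40) + m_i)/d_i and (m_0, d_0) = (0, 1): a_0 = floor(sqrt(40)) = 6, since 6^2 = 36 <= 40 < 49 = 7^2.
Iterate m_{i+1} = d_i*a_i - m_i, d_{i+1} = (40 - m_{i+1}^2)/d_i, a_{i+1} = floor((a_0 + m_{i+1})/d_{i+1}):
  m_1 = 1*6 - 0 = 6, d_1 = (40 - 6^2)/1 = 4/1 = 4, a_1 = floor((6 + 6)/4) = 3.
  m_2 = 4*3 - 6 = 6, d_2 = (40 - 6^2)/4 = 4/4 = 1, a_2 = floor((6 + 6)/1) = 12.
  m_3 = 1*12 - 6 = 6, d_3 = (40 - 6^2)/1 = 4/1 = 4: (m_3, d_3) = (m_1, d_1) = (6, 4), so from here the quotients repeat a_1, a_2; the period length is 2.
So sqrt(40) = [6; (3, 12)] with period length k = 2.
k is even, so the fundamental solution of x^2 - 40y^2 = 1 is (p_{k-1}, q_{k-1}) = (p_1, q_1); compute convergents through index 1.
Convergents (p_i = a_i*p_{i-1} + p_{i-2}, q_i = a_i*q_{i-1} + q_{i-2} with p_{-2}=0, p_{-1}=1, q_{-2}=1, q_{-1}=0):
  i=0: a_0=6, p_0 = 6*1 + 0 = 6, q_0 = 6*0 + 1 = 1.
  i=1: a_1=3, p_1 = 3*6 + 1 = 19, q_1 = 3*1 + 0 = 3.
Check: 19^2 - 40*3^2 = 361 - 360 = 1, so (x, y) = (19, 3) solves the equation, and by the theorem it is the least positive solution.

(x, y) = (19, 3)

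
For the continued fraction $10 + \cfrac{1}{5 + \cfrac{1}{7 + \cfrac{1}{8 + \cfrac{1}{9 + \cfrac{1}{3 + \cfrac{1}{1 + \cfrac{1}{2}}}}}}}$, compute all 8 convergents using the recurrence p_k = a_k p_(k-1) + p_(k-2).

Using the convergent recurrence p_i = a_i*p_{i-1} + p_{i-2}, q_i = a_i*q_{i-1} + q_{i-2} with p_{-2}=0, p_{-1}=1, q_{-2}=1, q_{-1}=0:
  i=0: a_0=10, p_0 = 10*1 + 0 = 10, q_0 = 10*0 + 1 = 1.
  i=1: a_1=5, p_1 = 5*10 + 1 = 51, q_1 = 5*1 + 0 = 5.
  i=2: a_2=7, p_2 = 7*51 + 10 = 367, q_2 = 7*5 + 1 = 36.
  i=3: a_3=8, p_3 = 8*367 + 51 = 2987, q_3 = 8*36 + 5 = 293.
  i=4: a_4=9, p_4 = 9*2987 + 367 = 27250, q_4 = 9*293 + 36 = 2673.
  i=5: a_5=3, p_5 = 3*27250 + 2987 = 84737, q_5 = 3*2673 + 293 = 8312.
  i=6: a_6=1, p_6 = 1*84737 + 27250 = 111987, q_6 = 1*8312 + 2673 = 10985.
  i=7: a_7=2, p_7 = 2*111987 + 84737 = 308711, q_7 = 2*10985 + 8312 = 30282.

10/1, 51/5, 367/36, 2987/293, 27250/2673, 84737/8312, 111987/10985, 308711/30282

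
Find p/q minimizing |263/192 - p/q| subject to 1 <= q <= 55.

Expand x = 263/192 as a continued fraction with the Euclidean algorithm:
  263 = 1*192 + 71, so a_0 = 1.
  192 = 2*71 + 50, so a_1 = 2.
  71 = 1*50 + 21, so a_2 = 1.
  50 = 2*21 + 8, so a_3 = 2.
  21 = 2*8 + 5, so a_4 = 2.
  8 = 1*5 + 3, so a_5 = 1.
  5 = 1*3 + 2, so a_6 = 1.
  3 = 1*2 + 1, so a_7 = 1.
  2 = 2*1 + 0, so a_8 = 2.
so x = [1; 2, 1, 2, 2, 1, 1, 1, 2].
Convergents (p_i = a_i*p_{i-1} + p_{i-2}, q_i = a_i*q_{i-1} + q_{i-2} with p_{-2}=0, p_{-1}=1, q_{-2}=1, q_{-1}=0), until the denominator exceeds 55:
  i=0: a_0=1, p_0 = 1*1 + 0 = 1, q_0 = 1*0 + 1 = 1.
  i=1: a_1=2, p_1 = 2*1 + 1 = 3, q_1 = 2*1 + 0 = 2.
  i=2: a_2=1, p_2 = 1*3 + 1 = 4, q_2 = 1*2 + 1 = 3.
  i=3: a_3=2, p_3 = 2*4 + 3 = 11, q_3 = 2*3 + 2 = 8.
  i=4: a_4=2, p_4 = 2*11 + 4 = 26, q_4 = 2*8 + 3 = 19.
  i=5: a_5=1, p_5 = 1*26 + 11 = 37, q_5 = 1*19 + 8 = 27.
  i=6: a_6=1, p_6 = 1*37 + 26 = 63, q_6 = 1*27 + 19 = 46.
  i=7: a_7=1, p_7 = 1*63 + 37 = 100, q_7 = 1*46 + 27 = 73.
q_7 = 73 > 55, so the last convergent with denominator <= 55 is p_6/q_6 = 63/46.
The closest fraction with denominator <= 55 is either p_6/q_6 or the intermediate fraction (k*p_6 + p_5)/(k*q_6 + q_5) with the largest k >= 1 whose denominator stays <= 55; these approach x as k grows, and every other convergent or intermediate fraction in range is farther away.
Largest k: floor((55 - q_5)/q_6) = floor((55 - 27)/46) = 0.
Since k = 0, no intermediate fraction beyond p_6/q_6 has denominator <= 55, so the convergent 63/46 is the closest (its error is |263*46 - 63*192|/(192*46) = 2/8832).

63/46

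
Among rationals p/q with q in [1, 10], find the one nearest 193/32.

6/1

Expand x = 193/32 as a continued fraction with the Euclidean algorithm:
  193 = 6*32 + 1, so a_0 = 6.
  32 = 32*1 + 0, so a_1 = 32.
so x = [6; 32].
Convergents (p_i = a_i*p_{i-1} + p_{i-2}, q_i = a_i*q_{i-1} + q_{i-2} with p_{-2}=0, p_{-1}=1, q_{-2}=1, q_{-1}=0), until the denominator exceeds 10:
  i=0: a_0=6, p_0 = 6*1 + 0 = 6, q_0 = 6*0 + 1 = 1.
  i=1: a_1=32, p_1 = 32*6 + 1 = 193, q_1 = 32*1 + 0 = 32.
q_1 = 32 > 10, so the last convergent with denominator <= 10 is p_0/q_0 = 6/1.
The closest fraction with denominator <= 10 is either p_0/q_0 or the intermediate fraction (k*p_0 + p_{-1})/(k*q_0 + q_{-1}) with the largest k >= 1 whose denominator stays <= 10; these approach x as k grows, and every other convergent or intermediate fraction in range is farther away.
Largest k: floor((10 - q_{-1})/q_0) = floor((10 - 0)/1) = 10 (using the seeds p_{-1} = 1, q_{-1} = 0).
That gives (10*6 + 1)/(10*1 + 0) = 61/10.
Compare the errors: |x - 6/1| = |193*1 - 6*32|/(32*1) = 1/32, and |x - 61/10| = |193*10 - 61*32|/(32*10) = 22/320.
Cross-multiplying, 1*320 = 320 < 704 = 22*32, so 1/32 is smaller: the convergent 6/1 is closer to x than 61/10.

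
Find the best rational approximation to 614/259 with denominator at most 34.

Expand x = 614/259 as a continued fraction with the Euclidean algorithm:
  614 = 2*259 + 96, so a_0 = 2.
  259 = 2*96 + 67, so a_1 = 2.
  96 = 1*67 + 29, so a_2 = 1.
  67 = 2*29 + 9, so a_3 = 2.
  29 = 3*9 + 2, so a_4 = 3.
  9 = 4*2 + 1, so a_5 = 4.
  2 = 2*1 + 0, so a_6 = 2.
so x = [2; 2, 1, 2, 3, 4, 2].
Convergents (p_i = a_i*p_{i-1} + p_{i-2}, q_i = a_i*q_{i-1} + q_{i-2} with p_{-2}=0, p_{-1}=1, q_{-2}=1, q_{-1}=0), until the denominator exceeds 34:
  i=0: a_0=2, p_0 = 2*1 + 0 = 2, q_0 = 2*0 + 1 = 1.
  i=1: a_1=2, p_1 = 2*2 + 1 = 5, q_1 = 2*1 + 0 = 2.
  i=2: a_2=1, p_2 = 1*5 + 2 = 7, q_2 = 1*2 + 1 = 3.
  i=3: a_3=2, p_3 = 2*7 + 5 = 19, q_3 = 2*3 + 2 = 8.
  i=4: a_4=3, p_4 = 3*19 + 7 = 64, q_4 = 3*8 + 3 = 27.
  i=5: a_5=4, p_5 = 4*64 + 19 = 275, q_5 = 4*27 + 8 = 116.
q_5 = 116 > 34, so the last convergent with denominator <= 34 is p_4/q_4 = 64/27.
The closest fraction with denominator <= 34 is either p_4/q_4 or the intermediate fraction (k*p_4 + p_3)/(k*q_4 + q_3) with the largest k >= 1 whose denominator stays <= 34; these approach x as k grows, and every other convergent or intermediate fraction in range is farther away.
Largest k: floor((34 - q_3)/q_4) = floor((34 - 8)/27) = 0.
Since k = 0, no intermediate fraction beyond p_4/q_4 has denominator <= 34, so the convergent 64/27 is the closest (its error is |614*27 - 64*259|/(259*27) = 2/6993).

64/27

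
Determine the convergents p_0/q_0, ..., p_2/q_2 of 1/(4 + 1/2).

Using the convergent recurrence p_i = a_i*p_{i-1} + p_{i-2}, q_i = a_i*q_{i-1} + q_{i-2} with p_{-2}=0, p_{-1}=1, q_{-2}=1, q_{-1}=0:
  i=0: a_0=0, p_0 = 0*1 + 0 = 0, q_0 = 0*0 + 1 = 1.
  i=1: a_1=4, p_1 = 4*0 + 1 = 1, q_1 = 4*1 + 0 = 4.
  i=2: a_2=2, p_2 = 2*1 + 0 = 2, q_2 = 2*4 + 1 = 9.

0/1, 1/4, 2/9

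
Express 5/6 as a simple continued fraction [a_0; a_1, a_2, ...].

[0; 1, 5]

Run the Euclidean algorithm on 5 and 6; the successive quotients are the partial quotients a_0, a_1, ... (each step inverts the fractional part left over by the previous one):
  5 = 0*6 + 5, so a_0 = 0.
  6 = 1*5 + 1, so a_1 = 1.
  5 = 5*1 + 0, so a_2 = 5.
The remainder reaches 0 after 3 divisions, so the expansion has 3 partial quotients, read off in order.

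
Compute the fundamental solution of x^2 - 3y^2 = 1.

First expand sqrt(3) as a continued fraction. With x_i = (sqrt(3) + m_i)/d_i and (m_0, d_0) = (0, 1): a_0 = floor(sqrt(3)) = 1, since 1^2 = 1 <= 3 < 4 = 2^2.
Iterate m_{i+1} = d_i*a_i - m_i, d_{i+1} = (3 - m_{i+1}^2)/d_i, a_{i+1} = floor((a_0 + m_{i+1})/d_{i+1}):
  m_1 = 1*1 - 0 = 1, d_1 = (3 - 1^2)/1 = 2/1 = 2, a_1 = floor((1 + 1)/2) = 1.
  m_2 = 2*1 - 1 = 1, d_2 = (3 - 1^2)/2 = 2/2 = 1, a_2 = floor((1 + 1)/1) = 2.
  m_3 = 1*2 - 1 = 1, d_3 = (3 - 1^2)/1 = 2/1 = 2: (m_3, d_3) = (m_1, d_1) = (1, 2), so from here the quotients repeat a_1, a_2; the period length is 2.
So sqrt(3) = [1; (1, 2)] with period length k = 2.
k is even, so the fundamental solution of x^2 - 3y^2 = 1 is (p_{k-1}, q_{k-1}) = (p_1, q_1); compute convergents through index 1.
Convergents (p_i = a_i*p_{i-1} + p_{i-2}, q_i = a_i*q_{i-1} + q_{i-2} with p_{-2}=0, p_{-1}=1, q_{-2}=1, q_{-1}=0):
  i=0: a_0=1, p_0 = 1*1 + 0 = 1, q_0 = 1*0 + 1 = 1.
  i=1: a_1=1, p_1 = 1*1 + 1 = 2, q_1 = 1*1 + 0 = 1.
Check: 2^2 - 3*1^2 = 4 - 3 = 1, so (x, y) = (2, 1) solves the equation, and by the theorem it is the least positive solution.

(x, y) = (2, 1)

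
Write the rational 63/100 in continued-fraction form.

[0; 1, 1, 1, 2, 2, 1, 3]

Run the Euclidean algorithm on 63 and 100; the successive quotients are the partial quotients a_0, a_1, ... (each step inverts the fractional part left over by the previous one):
  63 = 0*100 + 63, so a_0 = 0.
  100 = 1*63 + 37, so a_1 = 1.
  63 = 1*37 + 26, so a_2 = 1.
  37 = 1*26 + 11, so a_3 = 1.
  26 = 2*11 + 4, so a_4 = 2.
  11 = 2*4 + 3, so a_5 = 2.
  4 = 1*3 + 1, so a_6 = 1.
  3 = 3*1 + 0, so a_7 = 3.
The remainder reaches 0 after 8 divisions, so the expansion has 8 partial quotients, read off in order.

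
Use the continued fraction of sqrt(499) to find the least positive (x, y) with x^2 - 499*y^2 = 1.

First expand sqrt(499) as a continued fraction. With x_i = (sqrt(499) + m_i)/d_i and (m_0, d_0) = (0, 1): a_0 = floor(sqrt(499)) = 22, since 22^2 = 484 <= 499 < 529 = 23^2.
Iterate m_{i+1} = d_i*a_i - m_i, d_{i+1} = (499 - m_{i+1}^2)/d_i, a_{i+1} = floor((a_0 + m_{i+1})/d_{i+1}):
  m_1 = 1*22 - 0 = 22, d_1 = (499 - 22^2)/1 = 15/1 = 15, a_1 = floor((22 + 22)/15) = 2.
  m_2 = 15*2 - 22 = 8, d_2 = (499 - 8^2)/15 = 435/15 = 29, a_2 = floor((22 + 8)/29) = 1.
  m_3 = 29*1 - 8 = 21, d_3 = (499 - 21^2)/29 = 58/29 = 2, a_3 = floor((22 + 21)/2) = 21.
  m_4 = 2*21 - 21 = 21, d_4 = (499 - 21^2)/2 = 58/2 = 29, a_4 = floor((22 + 21)/29) = 1.
  m_5 = 29*1 - 21 = 8, d_5 = (499 - 8^2)/29 = 435/29 = 15, a_5 = floor((22 + 8)/15) = 2.
  m_6 = 15*2 - 8 = 22, d_6 = (499 - 22^2)/15 = 15/15 = 1, a_6 = floor((22 + 22)/1) = 44.
  m_7 = 1*44 - 22 = 22, d_7 = (499 - 22^2)/1 = 15/1 = 15: (m_7, d_7) = (m_1, d_1) = (22, 15), so from here the quotients repeat a_1, ..., a_6; the period length is 6.
So sqrt(499) = [22; (2, 1, 21, 1, 2, 44)] with period length k = 6.
k is even, so the fundamental solution of x^2 - 499y^2 = 1 is (p_{k-1}, q_{k-1}) = (p_5, q_5); compute convergents through index 5.
Convergents (p_i = a_i*p_{i-1} + p_{i-2}, q_i = a_i*q_{i-1} + q_{i-2} with p_{-2}=0, p_{-1}=1, q_{-2}=1, q_{-1}=0):
  i=0: a_0=22, p_0 = 22*1 + 0 = 22, q_0 = 22*0 + 1 = 1.
  i=1: a_1=2, p_1 = 2*22 + 1 = 45, q_1 = 2*1 + 0 = 2.
  i=2: a_2=1, p_2 = 1*45 + 22 = 67, q_2 = 1*2 + 1 = 3.
  i=3: a_3=21, p_3 = 21*67 + 45 = 1452, q_3 = 21*3 + 2 = 65.
  i=4: a_4=1, p_4 = 1*1452 + 67 = 1519, q_4 = 1*65 + 3 = 68.
  i=5: a_5=2, p_5 = 2*1519 + 1452 = 4490, q_5 = 2*68 + 65 = 201.
Check: 4490^2 - 499*201^2 = 20160100 - 20160099 = 1, so (x, y) = (4490, 201) solves the equation, and by the theorem it is the least positive solution.

(x, y) = (4490, 201)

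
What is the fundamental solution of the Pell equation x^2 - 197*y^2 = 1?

First expand sqrt(197) as a continued fraction. With x_i = (sqrt(197) + m_i)/d_i and (m_0, d_0) = (0, 1): a_0 = floor(sqrt(197)) = 14, since 14^2 = 196 <= 197 < 225 = 15^2.
Iterate m_{i+1} = d_i*a_i - m_i, d_{i+1} = (197 - m_{i+1}^2)/d_i, a_{i+1} = floor((a_0 + m_{i+1})/d_{i+1}):
  m_1 = 1*14 - 0 = 14, d_1 = (197 - 14^2)/1 = 1/1 = 1, a_1 = floor((14 + 14)/1) = 28.
  m_2 = 1*28 - 14 = 14, d_2 = (197 - 14^2)/1 = 1/1 = 1: (m_2, d_2) = (m_1, d_1) = (14, 1), so from here the quotient a_1 repeats; the period length is 1.
So sqrt(197) = [14; (28)] with period length k = 1.
k is odd, so (p_{k-1}, q_{k-1}) only solves x^2 - 197y^2 = -1 and the fundamental solution of x^2 - 197y^2 = 1 is (p_{2k-1}, q_{2k-1}) = (p_1, q_1); compute convergents through index 1, running through the period twice.
Convergents (p_i = a_i*p_{i-1} + p_{i-2}, q_i = a_i*q_{i-1} + q_{i-2} with p_{-2}=0, p_{-1}=1, q_{-2}=1, q_{-1}=0):
  i=0: a_0=14, p_0 = 14*1 + 0 = 14, q_0 = 14*0 + 1 = 1.
  i=1: a_1=28, p_1 = 28*14 + 1 = 393, q_1 = 28*1 + 0 = 28.
Indeed p_0^2 - 197*q_0^2 = 196 - 197 = -1, not +1.
Check: 393^2 - 197*28^2 = 154449 - 154448 = 1, so (x, y) = (393, 28) solves the equation, and by the theorem it is the least positive solution.

(x, y) = (393, 28)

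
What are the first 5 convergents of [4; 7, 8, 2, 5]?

4/1, 29/7, 236/57, 501/121, 2741/662

Using the convergent recurrence p_i = a_i*p_{i-1} + p_{i-2}, q_i = a_i*q_{i-1} + q_{i-2} with p_{-2}=0, p_{-1}=1, q_{-2}=1, q_{-1}=0:
  i=0: a_0=4, p_0 = 4*1 + 0 = 4, q_0 = 4*0 + 1 = 1.
  i=1: a_1=7, p_1 = 7*4 + 1 = 29, q_1 = 7*1 + 0 = 7.
  i=2: a_2=8, p_2 = 8*29 + 4 = 236, q_2 = 8*7 + 1 = 57.
  i=3: a_3=2, p_3 = 2*236 + 29 = 501, q_3 = 2*57 + 7 = 121.
  i=4: a_4=5, p_4 = 5*501 + 236 = 2741, q_4 = 5*121 + 57 = 662.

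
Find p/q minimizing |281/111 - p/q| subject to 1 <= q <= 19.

Expand x = 281/111 as a continued fraction with the Euclidean algorithm:
  281 = 2*111 + 59, so a_0 = 2.
  111 = 1*59 + 52, so a_1 = 1.
  59 = 1*52 + 7, so a_2 = 1.
  52 = 7*7 + 3, so a_3 = 7.
  7 = 2*3 + 1, so a_4 = 2.
  3 = 3*1 + 0, so a_5 = 3.
so x = [2; 1, 1, 7, 2, 3].
Convergents (p_i = a_i*p_{i-1} + p_{i-2}, q_i = a_i*q_{i-1} + q_{i-2} with p_{-2}=0, p_{-1}=1, q_{-2}=1, q_{-1}=0), until the denominator exceeds 19:
  i=0: a_0=2, p_0 = 2*1 + 0 = 2, q_0 = 2*0 + 1 = 1.
  i=1: a_1=1, p_1 = 1*2 + 1 = 3, q_1 = 1*1 + 0 = 1.
  i=2: a_2=1, p_2 = 1*3 + 2 = 5, q_2 = 1*1 + 1 = 2.
  i=3: a_3=7, p_3 = 7*5 + 3 = 38, q_3 = 7*2 + 1 = 15.
  i=4: a_4=2, p_4 = 2*38 + 5 = 81, q_4 = 2*15 + 2 = 32.
q_4 = 32 > 19, so the last convergent with denominator <= 19 is p_3/q_3 = 38/15.
The closest fraction with denominator <= 19 is either p_3/q_3 or the intermediate fraction (k*p_3 + p_2)/(k*q_3 + q_2) with the largest k >= 1 whose denominator stays <= 19; these approach x as k grows, and every other convergent or intermediate fraction in range is farther away.
Largest k: floor((19 - q_2)/q_3) = floor((19 - 2)/15) = 1.
That gives (1*38 + 5)/(1*15 + 2) = 43/17.
Compare the errors: |x - 38/15| = |281*15 - 38*111|/(111*15) = 3/1665, and |x - 43/17| = |281*17 - 43*111|/(111*17) = 4/1887.
Cross-multiplying, 3*1887 = 5661 < 6660 = 4*1665, so 3/1665 is smaller: the convergent 38/15 is closer to x than 43/17.

38/15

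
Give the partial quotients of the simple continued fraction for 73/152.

[0; 2, 12, 6]

Run the Euclidean algorithm on 73 and 152; the successive quotients are the partial quotients a_0, a_1, ... (each step inverts the fractional part left over by the previous one):
  73 = 0*152 + 73, so a_0 = 0.
  152 = 2*73 + 6, so a_1 = 2.
  73 = 12*6 + 1, so a_2 = 12.
  6 = 6*1 + 0, so a_3 = 6.
The remainder reaches 0 after 4 divisions, so the expansion has 4 partial quotients, read off in order.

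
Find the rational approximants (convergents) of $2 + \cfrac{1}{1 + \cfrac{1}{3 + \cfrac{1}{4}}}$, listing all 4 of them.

Using the convergent recurrence p_i = a_i*p_{i-1} + p_{i-2}, q_i = a_i*q_{i-1} + q_{i-2} with p_{-2}=0, p_{-1}=1, q_{-2}=1, q_{-1}=0:
  i=0: a_0=2, p_0 = 2*1 + 0 = 2, q_0 = 2*0 + 1 = 1.
  i=1: a_1=1, p_1 = 1*2 + 1 = 3, q_1 = 1*1 + 0 = 1.
  i=2: a_2=3, p_2 = 3*3 + 2 = 11, q_2 = 3*1 + 1 = 4.
  i=3: a_3=4, p_3 = 4*11 + 3 = 47, q_3 = 4*4 + 1 = 17.

2/1, 3/1, 11/4, 47/17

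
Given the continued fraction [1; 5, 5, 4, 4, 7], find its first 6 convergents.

1/1, 6/5, 31/26, 130/109, 551/462, 3987/3343

Using the convergent recurrence p_i = a_i*p_{i-1} + p_{i-2}, q_i = a_i*q_{i-1} + q_{i-2} with p_{-2}=0, p_{-1}=1, q_{-2}=1, q_{-1}=0:
  i=0: a_0=1, p_0 = 1*1 + 0 = 1, q_0 = 1*0 + 1 = 1.
  i=1: a_1=5, p_1 = 5*1 + 1 = 6, q_1 = 5*1 + 0 = 5.
  i=2: a_2=5, p_2 = 5*6 + 1 = 31, q_2 = 5*5 + 1 = 26.
  i=3: a_3=4, p_3 = 4*31 + 6 = 130, q_3 = 4*26 + 5 = 109.
  i=4: a_4=4, p_4 = 4*130 + 31 = 551, q_4 = 4*109 + 26 = 462.
  i=5: a_5=7, p_5 = 7*551 + 130 = 3987, q_5 = 7*462 + 109 = 3343.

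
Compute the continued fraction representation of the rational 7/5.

Run the Euclidean algorithm on 7 and 5; the successive quotients are the partial quotients a_0, a_1, ... (each step inverts the fractional part left over by the previous one):
  7 = 1*5 + 2, so a_0 = 1.
  5 = 2*2 + 1, so a_1 = 2.
  2 = 2*1 + 0, so a_2 = 2.
The remainder reaches 0 after 3 divisions, so the expansion has 3 partial quotients, read off in order.

[1; 2, 2]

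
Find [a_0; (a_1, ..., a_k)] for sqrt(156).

[12; (2, 24)]

Write x_i = (sqrt(156) + m_i)/d_i with (m_0, d_0) = (0, 1). a_0 = floor(sqrt(156)) = 12, since 12^2 = 144 <= 156 < 169 = 13^2.
Iterate m_{i+1} = d_i*a_i - m_i, d_{i+1} = (156 - m_{i+1}^2)/d_i, a_{i+1} = floor((a_0 + m_{i+1})/d_{i+1}):
  m_1 = 1*12 - 0 = 12, d_1 = (156 - 12^2)/1 = 12/1 = 12, a_1 = floor((12 + 12)/12) = 2.
  m_2 = 12*2 - 12 = 12, d_2 = (156 - 12^2)/12 = 12/12 = 1, a_2 = floor((12 + 12)/1) = 24.
  m_3 = 1*24 - 12 = 12, d_3 = (156 - 12^2)/1 = 12/1 = 12: (m_3, d_3) = (m_1, d_1) = (12, 12), so from here the quotients repeat a_1, a_2; the period length is 2.
Hence the expansion of sqrt(156) is a_0 = 12 followed by the repeating block 2, 24 (period 2).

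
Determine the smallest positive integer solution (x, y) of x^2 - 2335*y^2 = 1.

First expand sqrt(2335) as a continued fraction. With x_i = (sqrt(2335) + m_i)/d_i and (m_0, d_0) = (0, 1): a_0 = floor(sqrt(2335)) = 48, since 48^2 = 2304 <= 2335 < 2401 = 49^2.
Iterate m_{i+1} = d_i*a_i - m_i, d_{i+1} = (2335 - m_{i+1}^2)/d_i, a_{i+1} = floor((a_0 + m_{i+1})/d_{i+1}):
  m_1 = 1*48 - 0 = 48, d_1 = (2335 - 48^2)/1 = 31/1 = 31, a_1 = floor((48 + 48)/31) = 3.
  m_2 = 31*3 - 48 = 45, d_2 = (2335 - 45^2)/31 = 310/31 = 10, a_2 = floor((48 + 45)/10) = 9.
  m_3 = 10*9 - 45 = 45, d_3 = (2335 - 45^2)/10 = 310/10 = 31, a_3 = floor((48 + 45)/31) = 3.
  m_4 = 31*3 - 45 = 48, d_4 = (2335 - 48^2)/31 = 31/31 = 1, a_4 = floor((48 + 48)/1) = 96.
  m_5 = 1*96 - 48 = 48, d_5 = (2335 - 48^2)/1 = 31/1 = 31: (m_5, d_5) = (m_1, d_1) = (48, 31), so from here the quotients repeat a_1, ..., a_4; the period length is 4.
So sqrt(2335) = [48; (3, 9, 3, 96)] with period length k = 4.
k is even, so the fundamental solution of x^2 - 2335y^2 = 1 is (p_{k-1}, q_{k-1}) = (p_3, q_3); compute convergents through index 3.
Convergents (p_i = a_i*p_{i-1} + p_{i-2}, q_i = a_i*q_{i-1} + q_{i-2} with p_{-2}=0, p_{-1}=1, q_{-2}=1, q_{-1}=0):
  i=0: a_0=48, p_0 = 48*1 + 0 = 48, q_0 = 48*0 + 1 = 1.
  i=1: a_1=3, p_1 = 3*48 + 1 = 145, q_1 = 3*1 + 0 = 3.
  i=2: a_2=9, p_2 = 9*145 + 48 = 1353, q_2 = 9*3 + 1 = 28.
  i=3: a_3=3, p_3 = 3*1353 + 145 = 4204, q_3 = 3*28 + 3 = 87.
Check: 4204^2 - 2335*87^2 = 17673616 - 17673615 = 1, so (x, y) = (4204, 87) solves the equation, and by the theorem it is the least positive solution.

(x, y) = (4204, 87)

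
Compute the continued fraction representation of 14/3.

Run the Euclidean algorithm on 14 and 3; the successive quotients are the partial quotients a_0, a_1, ... (each step inverts the fractional part left over by the previous one):
  14 = 4*3 + 2, so a_0 = 4.
  3 = 1*2 + 1, so a_1 = 1.
  2 = 2*1 + 0, so a_2 = 2.
The remainder reaches 0 after 3 divisions, so the expansion has 3 partial quotients, read off in order.

[4; 1, 2]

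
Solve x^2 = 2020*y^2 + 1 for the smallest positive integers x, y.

First expand sqrt(2020) as a continued fraction. With x_i = (sqrt(2020) + m_i)/d_i and (m_0, d_0) = (0, 1): a_0 = floor(sqrt(2020)) = 44, since 44^2 = 1936 <= 2020 < 2025 = 45^2.
Iterate m_{i+1} = d_i*a_i - m_i, d_{i+1} = (2020 - m_{i+1}^2)/d_i, a_{i+1} = floor((a_0 + m_{i+1})/d_{i+1}):
  m_1 = 1*44 - 0 = 44, d_1 = (2020 - 44^2)/1 = 84/1 = 84, a_1 = floor((44 + 44)/84) = 1.
  m_2 = 84*1 - 44 = 40, d_2 = (2020 - 40^2)/84 = 420/84 = 5, a_2 = floor((44 + 40)/5) = 16.
  m_3 = 5*16 - 40 = 40, d_3 = (2020 - 40^2)/5 = 420/5 = 84, a_3 = floor((44 + 40)/84) = 1.
  m_4 = 84*1 - 40 = 44, d_4 = (2020 - 44^2)/84 = 84/84 = 1, a_4 = floor((44 + 44)/1) = 88.
  m_5 = 1*88 - 44 = 44, d_5 = (2020 - 44^2)/1 = 84/1 = 84: (m_5, d_5) = (m_1, d_1) = (44, 84), so from here the quotients repeat a_1, ..., a_4; the period length is 4.
So sqrt(2020) = [44; (1, 16, 1, 88)] with period length k = 4.
k is even, so the fundamental solution of x^2 - 2020y^2 = 1 is (p_{k-1}, q_{k-1}) = (p_3, q_3); compute convergents through index 3.
Convergents (p_i = a_i*p_{i-1} + p_{i-2}, q_i = a_i*q_{i-1} + q_{i-2} with p_{-2}=0, p_{-1}=1, q_{-2}=1, q_{-1}=0):
  i=0: a_0=44, p_0 = 44*1 + 0 = 44, q_0 = 44*0 + 1 = 1.
  i=1: a_1=1, p_1 = 1*44 + 1 = 45, q_1 = 1*1 + 0 = 1.
  i=2: a_2=16, p_2 = 16*45 + 44 = 764, q_2 = 16*1 + 1 = 17.
  i=3: a_3=1, p_3 = 1*764 + 45 = 809, q_3 = 1*17 + 1 = 18.
Check: 809^2 - 2020*18^2 = 654481 - 654480 = 1, so (x, y) = (809, 18) solves the equation, and by the theorem it is the least positive solution.

(x, y) = (809, 18)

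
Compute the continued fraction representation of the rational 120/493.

Run the Euclidean algorithm on 120 and 493; the successive quotients are the partial quotients a_0, a_1, ... (each step inverts the fractional part left over by the previous one):
  120 = 0*493 + 120, so a_0 = 0.
  493 = 4*120 + 13, so a_1 = 4.
  120 = 9*13 + 3, so a_2 = 9.
  13 = 4*3 + 1, so a_3 = 4.
  3 = 3*1 + 0, so a_4 = 3.
The remainder reaches 0 after 5 divisions, so the expansion has 5 partial quotients, read off in order.

[0; 4, 9, 4, 3]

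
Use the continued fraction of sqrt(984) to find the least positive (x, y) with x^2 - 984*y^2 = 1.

(x, y) = (88805, 2831)

First expand sqrt(984) as a continued fraction. With x_i = (sqrt(984) + m_i)/d_i and (m_0, d_0) = (0, 1): a_0 = floor(sqrt(984)) = 31, since 31^2 = 961 <= 984 < 1024 = 32^2.
Iterate m_{i+1} = d_i*a_i - m_i, d_{i+1} = (984 - m_{i+1}^2)/d_i, a_{i+1} = floor((a_0 + m_{i+1})/d_{i+1}):
  m_1 = 1*31 - 0 = 31, d_1 = (984 - 31^2)/1 = 23/1 = 23, a_1 = floor((31 + 31)/23) = 2.
  m_2 = 23*2 - 31 = 15, d_2 = (984 - 15^2)/23 = 759/23 = 33, a_2 = floor((31 + 15)/33) = 1.
  m_3 = 33*1 - 15 = 18, d_3 = (984 - 18^2)/33 = 660/33 = 20, a_3 = floor((31 + 18)/20) = 2.
  m_4 = 20*2 - 18 = 22, d_4 = (984 - 22^2)/20 = 500/20 = 25, a_4 = floor((31 + 22)/25) = 2.
  m_5 = 25*2 - 22 = 28, d_5 = (984 - 28^2)/25 = 200/25 = 8, a_5 = floor((31 + 28)/8) = 7.
  m_6 = 8*7 - 28 = 28, d_6 = (984 - 28^2)/8 = 200/8 = 25, a_6 = floor((31 + 28)/25) = 2.
  m_7 = 25*2 - 28 = 22, d_7 = (984 - 22^2)/25 = 500/25 = 20, a_7 = floor((31 + 22)/20) = 2.
  m_8 = 20*2 - 22 = 18, d_8 = (984 - 18^2)/20 = 660/20 = 33, a_8 = floor((31 + 18)/33) = 1.
  m_9 = 33*1 - 18 = 15, d_9 = (984 - 15^2)/33 = 759/33 = 23, a_9 = floor((31 + 15)/23) = 2.
  m_10 = 23*2 - 15 = 31, d_10 = (984 - 31^2)/23 = 23/23 = 1, a_10 = floor((31 + 31)/1) = 62.
  m_11 = 1*62 - 31 = 31, d_11 = (984 - 31^2)/1 = 23/1 = 23: (m_11, d_11) = (m_1, d_1) = (31, 23), so from here the quotients repeat a_1, ..., a_10; the period length is 10.
So sqrt(984) = [31; (2, 1, 2, 2, 7, 2, 2, 1, 2, 62)] with period length k = 10.
k is even, so the fundamental solution of x^2 - 984y^2 = 1 is (p_{k-1}, q_{k-1}) = (p_9, q_9); compute convergents through index 9.
Convergents (p_i = a_i*p_{i-1} + p_{i-2}, q_i = a_i*q_{i-1} + q_{i-2} with p_{-2}=0, p_{-1}=1, q_{-2}=1, q_{-1}=0):
  i=0: a_0=31, p_0 = 31*1 + 0 = 31, q_0 = 31*0 + 1 = 1.
  i=1: a_1=2, p_1 = 2*31 + 1 = 63, q_1 = 2*1 + 0 = 2.
  i=2: a_2=1, p_2 = 1*63 + 31 = 94, q_2 = 1*2 + 1 = 3.
  i=3: a_3=2, p_3 = 2*94 + 63 = 251, q_3 = 2*3 + 2 = 8.
  i=4: a_4=2, p_4 = 2*251 + 94 = 596, q_4 = 2*8 + 3 = 19.
  i=5: a_5=7, p_5 = 7*596 + 251 = 4423, q_5 = 7*19 + 8 = 141.
  i=6: a_6=2, p_6 = 2*4423 + 596 = 9442, q_6 = 2*141 + 19 = 301.
  i=7: a_7=2, p_7 = 2*9442 + 4423 = 23307, q_7 = 2*301 + 141 = 743.
  i=8: a_8=1, p_8 = 1*23307 + 9442 = 32749, q_8 = 1*743 + 301 = 1044.
  i=9: a_9=2, p_9 = 2*32749 + 23307 = 88805, q_9 = 2*1044 + 743 = 2831.
Check: 88805^2 - 984*2831^2 = 7886328025 - 7886328024 = 1, so (x, y) = (88805, 2831) solves the equation, and by the theorem it is the least positive solution.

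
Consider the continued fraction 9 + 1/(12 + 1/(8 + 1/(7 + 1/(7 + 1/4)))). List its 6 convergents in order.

9/1, 109/12, 881/97, 6276/691, 44813/4934, 185528/20427

Using the convergent recurrence p_i = a_i*p_{i-1} + p_{i-2}, q_i = a_i*q_{i-1} + q_{i-2} with p_{-2}=0, p_{-1}=1, q_{-2}=1, q_{-1}=0:
  i=0: a_0=9, p_0 = 9*1 + 0 = 9, q_0 = 9*0 + 1 = 1.
  i=1: a_1=12, p_1 = 12*9 + 1 = 109, q_1 = 12*1 + 0 = 12.
  i=2: a_2=8, p_2 = 8*109 + 9 = 881, q_2 = 8*12 + 1 = 97.
  i=3: a_3=7, p_3 = 7*881 + 109 = 6276, q_3 = 7*97 + 12 = 691.
  i=4: a_4=7, p_4 = 7*6276 + 881 = 44813, q_4 = 7*691 + 97 = 4934.
  i=5: a_5=4, p_5 = 4*44813 + 6276 = 185528, q_5 = 4*4934 + 691 = 20427.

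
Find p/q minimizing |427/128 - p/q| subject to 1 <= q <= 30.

Expand x = 427/128 as a continued fraction with the Euclidean algorithm:
  427 = 3*128 + 43, so a_0 = 3.
  128 = 2*43 + 42, so a_1 = 2.
  43 = 1*42 + 1, so a_2 = 1.
  42 = 42*1 + 0, so a_3 = 42.
so x = [3; 2, 1, 42].
Convergents (p_i = a_i*p_{i-1} + p_{i-2}, q_i = a_i*q_{i-1} + q_{i-2} with p_{-2}=0, p_{-1}=1, q_{-2}=1, q_{-1}=0), until the denominator exceeds 30:
  i=0: a_0=3, p_0 = 3*1 + 0 = 3, q_0 = 3*0 + 1 = 1.
  i=1: a_1=2, p_1 = 2*3 + 1 = 7, q_1 = 2*1 + 0 = 2.
  i=2: a_2=1, p_2 = 1*7 + 3 = 10, q_2 = 1*2 + 1 = 3.
  i=3: a_3=42, p_3 = 42*10 + 7 = 427, q_3 = 42*3 + 2 = 128.
q_3 = 128 > 30, so the last convergent with denominator <= 30 is p_2/q_2 = 10/3.
The closest fraction with denominator <= 30 is either p_2/q_2 or the intermediate fraction (k*p_2 + p_1)/(k*q_2 + q_1) with the largest k >= 1 whose denominator stays <= 30; these approach x as k grows, and every other convergent or intermediate fraction in range is farther away.
Largest k: floor((30 - q_1)/q_2) = floor((30 - 2)/3) = 9.
That gives (9*10 + 7)/(9*3 + 2) = 97/29.
Compare the errors: |x - 10/3| = |427*3 - 10*128|/(128*3) = 1/384, and |x - 97/29| = |427*29 - 97*128|/(128*29) = 33/3712.
Cross-multiplying, 1*3712 = 3712 < 12672 = 33*384, so 1/384 is smaller: the convergent 10/3 is closer to x than 97/29.

10/3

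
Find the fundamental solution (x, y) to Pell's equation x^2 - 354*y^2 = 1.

(x, y) = (258065, 13716)

First expand sqrt(354) as a continued fraction. With x_i = (sqrt(354) + m_i)/d_i and (m_0, d_0) = (0, 1): a_0 = floor(sqrt(354)) = 18, since 18^2 = 324 <= 354 < 361 = 19^2.
Iterate m_{i+1} = d_i*a_i - m_i, d_{i+1} = (354 - m_{i+1}^2)/d_i, a_{i+1} = floor((a_0 + m_{i+1})/d_{i+1}):
  m_1 = 1*18 - 0 = 18, d_1 = (354 - 18^2)/1 = 30/1 = 30, a_1 = floor((18 + 18)/30) = 1.
  m_2 = 30*1 - 18 = 12, d_2 = (354 - 12^2)/30 = 210/30 = 7, a_2 = floor((18 + 12)/7) = 4.
  m_3 = 7*4 - 12 = 16, d_3 = (354 - 16^2)/7 = 98/7 = 14, a_3 = floor((18 + 16)/14) = 2.
  m_4 = 14*2 - 16 = 12, d_4 = (354 - 12^2)/14 = 210/14 = 15, a_4 = floor((18 + 12)/15) = 2.
  m_5 = 15*2 - 12 = 18, d_5 = (354 - 18^2)/15 = 30/15 = 2, a_5 = floor((18 + 18)/2) = 18.
  m_6 = 2*18 - 18 = 18, d_6 = (354 - 18^2)/2 = 30/2 = 15, a_6 = floor((18 + 18)/15) = 2.
  m_7 = 15*2 - 18 = 12, d_7 = (354 - 12^2)/15 = 210/15 = 14, a_7 = floor((18 + 12)/14) = 2.
  m_8 = 14*2 - 12 = 16, d_8 = (354 - 16^2)/14 = 98/14 = 7, a_8 = floor((18 + 16)/7) = 4.
  m_9 = 7*4 - 16 = 12, d_9 = (354 - 12^2)/7 = 210/7 = 30, a_9 = floor((18 + 12)/30) = 1.
  m_10 = 30*1 - 12 = 18, d_10 = (354 - 18^2)/30 = 30/30 = 1, a_10 = floor((18 + 18)/1) = 36.
  m_11 = 1*36 - 18 = 18, d_11 = (354 - 18^2)/1 = 30/1 = 30: (m_11, d_11) = (m_1, d_1) = (18, 30), so from here the quotients repeat a_1, ..., a_10; the period length is 10.
So sqrt(354) = [18; (1, 4, 2, 2, 18, 2, 2, 4, 1, 36)] with period length k = 10.
k is even, so the fundamental solution of x^2 - 354y^2 = 1 is (p_{k-1}, q_{k-1}) = (p_9, q_9); compute convergents through index 9.
Convergents (p_i = a_i*p_{i-1} + p_{i-2}, q_i = a_i*q_{i-1} + q_{i-2} with p_{-2}=0, p_{-1}=1, q_{-2}=1, q_{-1}=0):
  i=0: a_0=18, p_0 = 18*1 + 0 = 18, q_0 = 18*0 + 1 = 1.
  i=1: a_1=1, p_1 = 1*18 + 1 = 19, q_1 = 1*1 + 0 = 1.
  i=2: a_2=4, p_2 = 4*19 + 18 = 94, q_2 = 4*1 + 1 = 5.
  i=3: a_3=2, p_3 = 2*94 + 19 = 207, q_3 = 2*5 + 1 = 11.
  i=4: a_4=2, p_4 = 2*207 + 94 = 508, q_4 = 2*11 + 5 = 27.
  i=5: a_5=18, p_5 = 18*508 + 207 = 9351, q_5 = 18*27 + 11 = 497.
  i=6: a_6=2, p_6 = 2*9351 + 508 = 19210, q_6 = 2*497 + 27 = 1021.
  i=7: a_7=2, p_7 = 2*19210 + 9351 = 47771, q_7 = 2*1021 + 497 = 2539.
  i=8: a_8=4, p_8 = 4*47771 + 19210 = 210294, q_8 = 4*2539 + 1021 = 11177.
  i=9: a_9=1, p_9 = 1*210294 + 47771 = 258065, q_9 = 1*11177 + 2539 = 13716.
Check: 258065^2 - 354*13716^2 = 66597544225 - 66597544224 = 1, so (x, y) = (258065, 13716) solves the equation, and by the theorem it is the least positive solution.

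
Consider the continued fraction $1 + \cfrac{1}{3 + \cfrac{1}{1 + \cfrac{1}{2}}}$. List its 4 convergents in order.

Using the convergent recurrence p_i = a_i*p_{i-1} + p_{i-2}, q_i = a_i*q_{i-1} + q_{i-2} with p_{-2}=0, p_{-1}=1, q_{-2}=1, q_{-1}=0:
  i=0: a_0=1, p_0 = 1*1 + 0 = 1, q_0 = 1*0 + 1 = 1.
  i=1: a_1=3, p_1 = 3*1 + 1 = 4, q_1 = 3*1 + 0 = 3.
  i=2: a_2=1, p_2 = 1*4 + 1 = 5, q_2 = 1*3 + 1 = 4.
  i=3: a_3=2, p_3 = 2*5 + 4 = 14, q_3 = 2*4 + 3 = 11.

1/1, 4/3, 5/4, 14/11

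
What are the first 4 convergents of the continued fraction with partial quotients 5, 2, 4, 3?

Using the convergent recurrence p_i = a_i*p_{i-1} + p_{i-2}, q_i = a_i*q_{i-1} + q_{i-2} with p_{-2}=0, p_{-1}=1, q_{-2}=1, q_{-1}=0:
  i=0: a_0=5, p_0 = 5*1 + 0 = 5, q_0 = 5*0 + 1 = 1.
  i=1: a_1=2, p_1 = 2*5 + 1 = 11, q_1 = 2*1 + 0 = 2.
  i=2: a_2=4, p_2 = 4*11 + 5 = 49, q_2 = 4*2 + 1 = 9.
  i=3: a_3=3, p_3 = 3*49 + 11 = 158, q_3 = 3*9 + 2 = 29.

5/1, 11/2, 49/9, 158/29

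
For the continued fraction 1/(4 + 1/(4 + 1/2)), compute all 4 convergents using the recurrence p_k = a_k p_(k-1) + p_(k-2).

0/1, 1/4, 4/17, 9/38

Using the convergent recurrence p_i = a_i*p_{i-1} + p_{i-2}, q_i = a_i*q_{i-1} + q_{i-2} with p_{-2}=0, p_{-1}=1, q_{-2}=1, q_{-1}=0:
  i=0: a_0=0, p_0 = 0*1 + 0 = 0, q_0 = 0*0 + 1 = 1.
  i=1: a_1=4, p_1 = 4*0 + 1 = 1, q_1 = 4*1 + 0 = 4.
  i=2: a_2=4, p_2 = 4*1 + 0 = 4, q_2 = 4*4 + 1 = 17.
  i=3: a_3=2, p_3 = 2*4 + 1 = 9, q_3 = 2*17 + 4 = 38.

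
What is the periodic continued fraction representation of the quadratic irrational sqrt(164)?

[12; (1, 4, 6, 4, 1, 24)]

Write x_i = (sqrt(164) + m_i)/d_i with (m_0, d_0) = (0, 1). a_0 = floor(sqrt(164)) = 12, since 12^2 = 144 <= 164 < 169 = 13^2.
Iterate m_{i+1} = d_i*a_i - m_i, d_{i+1} = (164 - m_{i+1}^2)/d_i, a_{i+1} = floor((a_0 + m_{i+1})/d_{i+1}):
  m_1 = 1*12 - 0 = 12, d_1 = (164 - 12^2)/1 = 20/1 = 20, a_1 = floor((12 + 12)/20) = 1.
  m_2 = 20*1 - 12 = 8, d_2 = (164 - 8^2)/20 = 100/20 = 5, a_2 = floor((12 + 8)/5) = 4.
  m_3 = 5*4 - 8 = 12, d_3 = (164 - 12^2)/5 = 20/5 = 4, a_3 = floor((12 + 12)/4) = 6.
  m_4 = 4*6 - 12 = 12, d_4 = (164 - 12^2)/4 = 20/4 = 5, a_4 = floor((12 + 12)/5) = 4.
  m_5 = 5*4 - 12 = 8, d_5 = (164 - 8^2)/5 = 100/5 = 20, a_5 = floor((12 + 8)/20) = 1.
  m_6 = 20*1 - 8 = 12, d_6 = (164 - 12^2)/20 = 20/20 = 1, a_6 = floor((12 + 12)/1) = 24.
  m_7 = 1*24 - 12 = 12, d_7 = (164 - 12^2)/1 = 20/1 = 20: (m_7, d_7) = (m_1, d_1) = (12, 20), so from here the quotients repeat a_1, ..., a_6; the period length is 6.
Hence the expansion of sqrt(164) is a_0 = 12 followed by the repeating block 1, 4, 6, 4, 1, 24 (period 6).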